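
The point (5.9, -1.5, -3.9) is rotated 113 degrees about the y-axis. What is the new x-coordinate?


Rotation about y-axis: x' = x*cos(theta) + z*sin(theta)
= 5.9 * -0.3907 + -3.9 * 0.9205
= -5.8953


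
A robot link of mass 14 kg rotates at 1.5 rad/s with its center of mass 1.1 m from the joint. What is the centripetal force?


F = m * omega^2 * r
= 14 * 1.5^2 * 1.1
= 14 * 2.25 * 1.1
= 34.65 N


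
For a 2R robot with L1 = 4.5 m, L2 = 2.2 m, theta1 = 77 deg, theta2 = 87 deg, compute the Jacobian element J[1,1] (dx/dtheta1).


J[1,1] = -L1*sin(t1) - L2*sin(t1+t2)
= -4.5*sin(77) - 2.2*sin(164)
= -4.9911


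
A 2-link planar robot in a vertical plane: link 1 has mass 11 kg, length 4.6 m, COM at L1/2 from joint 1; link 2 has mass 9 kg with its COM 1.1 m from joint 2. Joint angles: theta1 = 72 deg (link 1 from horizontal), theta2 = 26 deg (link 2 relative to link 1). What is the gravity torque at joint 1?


Horizontal distance from joint 1 to link-1 COM:
  x_c1 = (L1/2)*cos(t1) = 2.3 * 0.309 = 0.7107 m
Horizontal distance from joint 1 to link-2 COM:
  x_c2 = L1*cos(t1) + Lc2*cos(t1+t2)
       = 4.6*0.309 + 1.1*-0.1392 = 1.2684 m
tau1 = m1*g*x_c1 + m2*g*x_c2
     = 11*9.81*0.7107 + 9*9.81*1.2684
     = 76.6959 + 111.986
     = 188.6818 Nm


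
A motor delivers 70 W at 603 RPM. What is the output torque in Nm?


omega = 603 * 2*pi/60 = 63.146 rad/s
tau = P / omega = 70 / 63.146
= 1.1085 Nm


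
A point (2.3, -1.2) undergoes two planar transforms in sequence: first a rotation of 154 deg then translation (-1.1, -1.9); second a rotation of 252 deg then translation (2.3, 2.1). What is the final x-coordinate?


After transform 1:
x1 = cos(154)*2.3 - sin(154)*-1.2 + -1.1 = -2.6412
y1 = sin(154)*2.3 + cos(154)*-1.2 + -1.9 = 0.1868
After transform 2:
x2 = cos(252)*-2.6412 - sin(252)*0.1868 + 2.3
= 3.2938


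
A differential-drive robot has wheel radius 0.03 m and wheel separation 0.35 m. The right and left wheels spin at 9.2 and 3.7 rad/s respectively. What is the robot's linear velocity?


vR = r*wR = 0.03*9.2 = 0.276 m/s
vL = r*wL = 0.03*3.7 = 0.111 m/s
v = (vR+vL)/2 = 0.1935 m/s
omega = (vR-vL)/L = 0.4714 rad/s
linear velocity = 0.1935 m/s


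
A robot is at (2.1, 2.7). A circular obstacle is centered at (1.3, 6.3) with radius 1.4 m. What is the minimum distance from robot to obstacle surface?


center_dist = sqrt((2.1-1.3)^2 + (2.7-6.3)^2)
= sqrt(0.64 + 12.96)
= 3.6878
min_dist = center_dist - radius = 3.6878 - 1.4 = 2.2878 m


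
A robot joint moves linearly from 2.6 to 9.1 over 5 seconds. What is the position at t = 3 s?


s = t/T = 3/5 = 0.6
p(t) = p0 + (pf-p0)*s
= 2.6 + (9.1 - 2.6) * 0.6
= 6.5


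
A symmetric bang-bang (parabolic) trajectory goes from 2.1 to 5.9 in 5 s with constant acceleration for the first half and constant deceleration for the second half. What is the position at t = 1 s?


Symmetric rest-to-rest: each phase covers (pf-p0)/2 in time T/2. 0.5*a*(T/2)^2 = (pf-p0)/2 => a = 4*(pf-p0)/T^2
a = 4*(5.9-2.1)/5^2 = 0.608
t = 1 is in the acceleration phase (t <= T/2).
p = p0 + 0.5*a*t^2 = 2.1 + 0.5*0.608*1^2
= 2.404


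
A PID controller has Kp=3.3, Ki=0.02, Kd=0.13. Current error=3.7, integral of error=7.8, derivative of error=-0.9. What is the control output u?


u = Kp*e + Ki*int(e) + Kd*de/dt
= 3.3*3.7 + 0.02*7.8 + 0.13*(-0.9)
= 12.21 + 0.156 + -0.117
= 12.249


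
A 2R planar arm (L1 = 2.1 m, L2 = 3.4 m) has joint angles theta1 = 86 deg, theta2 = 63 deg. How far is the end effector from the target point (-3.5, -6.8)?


End effector via forward kinematics:
x = L1*cos(t1) + L2*cos(t1+t2) = -2.7679
y = L1*sin(t1) + L2*sin(t1+t2) = 3.846
Distance to target:
d = sqrt((-3.5 - -2.7679)^2 + (-6.8 - 3.846)^2)
= sqrt(0.536 + 113.3376)
= 10.6712 m


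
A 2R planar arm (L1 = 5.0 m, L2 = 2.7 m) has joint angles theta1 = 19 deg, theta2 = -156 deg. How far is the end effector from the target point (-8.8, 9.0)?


End effector via forward kinematics:
x = L1*cos(t1) + L2*cos(t1+t2) = 2.7529
y = L1*sin(t1) + L2*sin(t1+t2) = -0.2136
Distance to target:
d = sqrt((-8.8 - 2.7529)^2 + (9.0 - -0.2136)^2)
= sqrt(133.4704 + 84.8896)
= 14.777 m


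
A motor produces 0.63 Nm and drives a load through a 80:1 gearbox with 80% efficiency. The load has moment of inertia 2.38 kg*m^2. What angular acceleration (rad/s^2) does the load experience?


tau_out = tau_motor * N * eta
= 0.63 * 80 * 0.8 = 40.32 Nm
alpha = tau_out / I = 40.32 / 2.38
= 16.9412 rad/s^2


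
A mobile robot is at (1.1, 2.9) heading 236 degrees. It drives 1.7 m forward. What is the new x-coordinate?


x_new = x0 + d*cos(theta)
= 1.1 + 1.7*cos(236)
= 1.1 + -0.9506
= 0.1494


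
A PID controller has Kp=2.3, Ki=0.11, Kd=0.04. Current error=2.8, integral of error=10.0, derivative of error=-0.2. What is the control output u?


u = Kp*e + Ki*int(e) + Kd*de/dt
= 2.3*2.8 + 0.11*10.0 + 0.04*(-0.2)
= 6.44 + 1.1 + -0.008
= 7.532


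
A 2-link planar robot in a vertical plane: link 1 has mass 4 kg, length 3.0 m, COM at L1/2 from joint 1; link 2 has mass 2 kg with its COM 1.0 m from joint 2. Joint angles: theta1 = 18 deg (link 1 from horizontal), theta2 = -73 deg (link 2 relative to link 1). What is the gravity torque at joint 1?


Horizontal distance from joint 1 to link-1 COM:
  x_c1 = (L1/2)*cos(t1) = 1.5 * 0.9511 = 1.4266 m
Horizontal distance from joint 1 to link-2 COM:
  x_c2 = L1*cos(t1) + Lc2*cos(t1+t2)
       = 3.0*0.9511 + 1.0*0.5736 = 3.4267 m
tau1 = m1*g*x_c1 + m2*g*x_c2
     = 4*9.81*1.4266 + 2*9.81*3.4267
     = 55.9792 + 67.2328
     = 123.2119 Nm


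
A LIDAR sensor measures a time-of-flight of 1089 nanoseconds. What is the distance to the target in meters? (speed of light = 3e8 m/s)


tof = 1089 ns = 1.089e-06 s
dist = c * tof / 2
= 3e8 * 1.089e-06 / 2
= 163.35 m


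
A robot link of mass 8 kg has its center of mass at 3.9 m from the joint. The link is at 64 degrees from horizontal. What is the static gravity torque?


tau = m*g*L*cos(angle)
= 8 * 9.81 * 3.9 * cos(64 deg)
= 8 * 9.81 * 3.9 * 0.4384
= 134.1731 Nm


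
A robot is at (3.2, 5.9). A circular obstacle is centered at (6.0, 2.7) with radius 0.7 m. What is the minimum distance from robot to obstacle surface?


center_dist = sqrt((3.2-6.0)^2 + (5.9-2.7)^2)
= sqrt(7.84 + 10.24)
= 4.2521
min_dist = center_dist - radius = 4.2521 - 0.7 = 3.5521 m


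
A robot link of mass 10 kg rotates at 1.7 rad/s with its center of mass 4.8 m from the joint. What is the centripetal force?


F = m * omega^2 * r
= 10 * 1.7^2 * 4.8
= 10 * 2.89 * 4.8
= 138.72 N


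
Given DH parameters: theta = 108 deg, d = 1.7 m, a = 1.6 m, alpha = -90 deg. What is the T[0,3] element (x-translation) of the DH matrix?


T[0,3] = a * cos(theta)
= 1.6 * cos(108 deg)
= 1.6 * -0.309
= -0.4944


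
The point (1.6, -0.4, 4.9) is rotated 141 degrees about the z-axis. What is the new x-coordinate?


Rotation about z-axis: x' = x*cos(theta) - y*sin(theta)
= 1.6 * -0.7771 - -0.4 * 0.6293
= -0.9917


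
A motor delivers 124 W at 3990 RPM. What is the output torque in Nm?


omega = 3990 * 2*pi/60 = 417.8318 rad/s
tau = P / omega = 124 / 417.8318
= 0.2968 Nm


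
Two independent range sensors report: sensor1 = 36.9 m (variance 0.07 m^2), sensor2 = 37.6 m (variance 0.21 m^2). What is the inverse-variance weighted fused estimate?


w1 = (1/var1) / (1/var1 + 1/var2)
   = 14.2857 / (14.2857 + 4.7619) = 0.75
w2 = 1 - w1 = 0.25
fused = w1*s1 + w2*s2 = 27.675 + 9.4
= 37.075 m


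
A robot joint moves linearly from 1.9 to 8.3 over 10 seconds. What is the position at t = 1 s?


s = t/T = 1/10 = 0.1
p(t) = p0 + (pf-p0)*s
= 1.9 + (8.3 - 1.9) * 0.1
= 2.54


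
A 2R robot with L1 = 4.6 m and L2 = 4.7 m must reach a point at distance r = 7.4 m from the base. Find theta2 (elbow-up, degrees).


cos(theta2) = (r^2 - L1^2 - L2^2) / (2*L1*L2)
cos(theta2) = (54.76 - 21.16 - 22.09) / 43.24
cos(theta2) = 0.266189
theta2 = 74.5624 degrees


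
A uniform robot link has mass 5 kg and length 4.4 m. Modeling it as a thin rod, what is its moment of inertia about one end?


I = (1/3) * m * L^2
= (1/3) * 5 * 4.4^2
= 0.333333 * 5 * 19.36
= 32.2667 kg*m^2


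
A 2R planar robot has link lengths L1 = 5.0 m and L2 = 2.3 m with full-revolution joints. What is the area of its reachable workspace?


r_max = L1 + L2 = 7.3 m
r_min = |L1 - L2| = 2.7 m
Area = pi*(r_max^2 - r_min^2)
= pi*(53.29 - 7.29)
= pi * 46.0
= 144.5133 m^2


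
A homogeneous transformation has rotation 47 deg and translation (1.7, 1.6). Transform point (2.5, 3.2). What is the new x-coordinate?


x' = cos(theta)*px - sin(theta)*py + tx
= 0.682*2.5 - 0.7314*3.2 + 1.7
= 1.0647


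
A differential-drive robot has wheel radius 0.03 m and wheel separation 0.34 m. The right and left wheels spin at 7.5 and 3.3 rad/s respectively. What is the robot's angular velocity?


vR = r*wR = 0.03*7.5 = 0.225 m/s
vL = r*wL = 0.03*3.3 = 0.099 m/s
v = (vR+vL)/2 = 0.162 m/s
omega = (vR-vL)/L = 0.3706 rad/s
angular velocity = 0.3706 rad/s


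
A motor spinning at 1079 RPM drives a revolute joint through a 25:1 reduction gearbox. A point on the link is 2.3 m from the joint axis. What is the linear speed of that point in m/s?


omega_motor = 1079 * 2*pi/60 = 112.9926 rad/s
omega_joint = omega_motor / 25 = 4.5197 rad/s
v = omega_joint * r = 4.5197 * 2.3
= 10.3953 m/s


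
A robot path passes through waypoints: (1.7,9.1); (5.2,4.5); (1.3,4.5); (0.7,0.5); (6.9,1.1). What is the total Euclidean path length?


Segment lengths:
  seg1 = sqrt((3.5)^2 + (-4.6)^2) = 5.7801
  seg2 = sqrt((-3.9)^2 + (0.0)^2) = 3.9
  seg3 = sqrt((-0.6)^2 + (-4.0)^2) = 4.0447
  seg4 = sqrt((6.2)^2 + (0.6)^2) = 6.229
Total = 19.9539


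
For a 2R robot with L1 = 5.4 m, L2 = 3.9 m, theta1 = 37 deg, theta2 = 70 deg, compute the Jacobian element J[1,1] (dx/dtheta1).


J[1,1] = -L1*sin(t1) - L2*sin(t1+t2)
= -5.4*sin(37) - 3.9*sin(107)
= -6.9794


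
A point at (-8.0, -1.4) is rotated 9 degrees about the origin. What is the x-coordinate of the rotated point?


x' = x*cos(theta) - y*sin(theta)
cos(9 deg) = 0.9877, sin(9 deg) = 0.1564
x' = -8.0 * 0.9877 - -1.4 * 0.1564
= -7.9015 - -0.219
= -7.6825


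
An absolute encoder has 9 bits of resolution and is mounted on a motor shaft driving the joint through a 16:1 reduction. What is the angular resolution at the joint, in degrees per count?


counts = 2^9 = 512
effective counts at joint = 512 * 16 = 8192
resolution = 360 / 8192
= 0.0439 deg/count


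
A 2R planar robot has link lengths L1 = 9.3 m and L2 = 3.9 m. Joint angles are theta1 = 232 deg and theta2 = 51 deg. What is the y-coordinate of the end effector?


Convert angles to radians: theta1 = 4.0492, theta2 = 0.8901
y = L1*sin(theta1) + L2*sin(theta1+theta2)
y = -7.3285 + -3.8
y = -11.1285


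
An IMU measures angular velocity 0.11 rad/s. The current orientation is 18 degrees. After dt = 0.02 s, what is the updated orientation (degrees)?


delta_theta = w * dt = 0.11 * 0.02 = 0.0022 rad
= 0.1261 deg
theta_new = 18 + 0.1261 = 18.1261 deg


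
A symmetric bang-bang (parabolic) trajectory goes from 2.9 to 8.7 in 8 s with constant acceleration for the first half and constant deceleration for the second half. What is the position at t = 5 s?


Symmetric rest-to-rest: each phase covers (pf-p0)/2 in time T/2. 0.5*a*(T/2)^2 = (pf-p0)/2 => a = 4*(pf-p0)/T^2
a = 4*(8.7-2.9)/8^2 = 0.3625
t = 5 is in the deceleration phase (t > T/2).
p = pf - 0.5*a*(T-t)^2 = 8.7 - 0.5*0.3625*3^2
= 7.0687


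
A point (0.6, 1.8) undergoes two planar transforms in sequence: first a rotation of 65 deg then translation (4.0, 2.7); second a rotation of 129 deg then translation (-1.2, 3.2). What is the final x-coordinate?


After transform 1:
x1 = cos(65)*0.6 - sin(65)*1.8 + 4.0 = 2.6222
y1 = sin(65)*0.6 + cos(65)*1.8 + 2.7 = 4.0045
After transform 2:
x2 = cos(129)*2.6222 - sin(129)*4.0045 + -1.2
= -5.9623


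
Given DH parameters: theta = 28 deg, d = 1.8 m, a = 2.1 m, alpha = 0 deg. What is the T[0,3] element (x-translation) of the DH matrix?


T[0,3] = a * cos(theta)
= 2.1 * cos(28 deg)
= 2.1 * 0.8829
= 1.8542


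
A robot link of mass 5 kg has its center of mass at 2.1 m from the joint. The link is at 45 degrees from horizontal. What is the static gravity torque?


tau = m*g*L*cos(angle)
= 5 * 9.81 * 2.1 * cos(45 deg)
= 5 * 9.81 * 2.1 * 0.7071
= 72.8355 Nm


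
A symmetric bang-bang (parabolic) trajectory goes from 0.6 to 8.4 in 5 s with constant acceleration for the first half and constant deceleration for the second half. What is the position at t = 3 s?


Symmetric rest-to-rest: each phase covers (pf-p0)/2 in time T/2. 0.5*a*(T/2)^2 = (pf-p0)/2 => a = 4*(pf-p0)/T^2
a = 4*(8.4-0.6)/5^2 = 1.248
t = 3 is in the deceleration phase (t > T/2).
p = pf - 0.5*a*(T-t)^2 = 8.4 - 0.5*1.248*2^2
= 5.904


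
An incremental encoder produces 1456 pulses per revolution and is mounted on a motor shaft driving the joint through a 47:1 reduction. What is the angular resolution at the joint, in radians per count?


counts per rev = 1456
effective counts at joint = 1456 * 47 = 68432
resolution = 2*pi / 68432
= 9.1816e-05 rad/count


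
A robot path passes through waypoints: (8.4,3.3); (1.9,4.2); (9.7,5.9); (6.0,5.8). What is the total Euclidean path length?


Segment lengths:
  seg1 = sqrt((-6.5)^2 + (0.9)^2) = 6.562
  seg2 = sqrt((7.8)^2 + (1.7)^2) = 7.9831
  seg3 = sqrt((-3.7)^2 + (-0.1)^2) = 3.7014
Total = 18.2465


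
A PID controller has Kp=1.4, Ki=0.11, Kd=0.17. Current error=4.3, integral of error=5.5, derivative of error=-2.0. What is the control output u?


u = Kp*e + Ki*int(e) + Kd*de/dt
= 1.4*4.3 + 0.11*5.5 + 0.17*(-2.0)
= 6.02 + 0.605 + -0.34
= 6.285


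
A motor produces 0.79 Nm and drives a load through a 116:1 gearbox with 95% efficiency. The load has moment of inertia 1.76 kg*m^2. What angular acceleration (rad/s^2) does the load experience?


tau_out = tau_motor * N * eta
= 0.79 * 116 * 0.95 = 87.058 Nm
alpha = tau_out / I = 87.058 / 1.76
= 49.4648 rad/s^2


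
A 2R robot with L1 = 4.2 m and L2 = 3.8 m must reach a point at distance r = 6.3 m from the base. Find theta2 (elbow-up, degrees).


cos(theta2) = (r^2 - L1^2 - L2^2) / (2*L1*L2)
cos(theta2) = (39.69 - 17.64 - 14.44) / 31.92
cos(theta2) = 0.238409
theta2 = 76.2074 degrees


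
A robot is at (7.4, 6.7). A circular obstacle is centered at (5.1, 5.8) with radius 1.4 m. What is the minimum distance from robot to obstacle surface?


center_dist = sqrt((7.4-5.1)^2 + (6.7-5.8)^2)
= sqrt(5.29 + 0.81)
= 2.4698
min_dist = center_dist - radius = 2.4698 - 1.4 = 1.0698 m


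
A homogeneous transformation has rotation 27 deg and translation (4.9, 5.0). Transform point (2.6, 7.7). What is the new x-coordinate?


x' = cos(theta)*px - sin(theta)*py + tx
= 0.891*2.6 - 0.454*7.7 + 4.9
= 3.7209


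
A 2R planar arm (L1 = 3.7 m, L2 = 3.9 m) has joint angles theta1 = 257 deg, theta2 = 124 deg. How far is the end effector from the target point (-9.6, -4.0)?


End effector via forward kinematics:
x = L1*cos(t1) + L2*cos(t1+t2) = 2.8086
y = L1*sin(t1) + L2*sin(t1+t2) = -2.2075
Distance to target:
d = sqrt((-9.6 - 2.8086)^2 + (-4.0 - -2.2075)^2)
= sqrt(153.9745 + 3.2129)
= 12.5374 m


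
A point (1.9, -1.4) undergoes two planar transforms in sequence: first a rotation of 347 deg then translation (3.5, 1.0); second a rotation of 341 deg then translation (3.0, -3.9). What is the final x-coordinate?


After transform 1:
x1 = cos(347)*1.9 - sin(347)*-1.4 + 3.5 = 5.0364
y1 = sin(347)*1.9 + cos(347)*-1.4 + 1.0 = -0.7915
After transform 2:
x2 = cos(341)*5.0364 - sin(341)*-0.7915 + 3.0
= 7.5043


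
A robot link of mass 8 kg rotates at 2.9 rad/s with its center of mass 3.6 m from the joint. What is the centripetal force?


F = m * omega^2 * r
= 8 * 2.9^2 * 3.6
= 8 * 8.41 * 3.6
= 242.208 N


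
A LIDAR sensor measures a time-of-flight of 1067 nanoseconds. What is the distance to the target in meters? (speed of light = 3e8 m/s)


tof = 1067 ns = 1.067e-06 s
dist = c * tof / 2
= 3e8 * 1.067e-06 / 2
= 160.05 m


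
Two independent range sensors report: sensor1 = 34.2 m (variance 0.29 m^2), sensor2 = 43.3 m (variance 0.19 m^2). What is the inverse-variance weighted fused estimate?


w1 = (1/var1) / (1/var1 + 1/var2)
   = 3.4483 / (3.4483 + 5.2632) = 0.3958
w2 = 1 - w1 = 0.6042
fused = w1*s1 + w2*s2 = 13.5375 + 26.1604
= 39.6979 m


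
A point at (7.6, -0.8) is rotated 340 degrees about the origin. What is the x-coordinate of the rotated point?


x' = x*cos(theta) - y*sin(theta)
cos(340 deg) = 0.9397, sin(340 deg) = -0.342
x' = 7.6 * 0.9397 - -0.8 * -0.342
= 7.1417 - 0.2736
= 6.868


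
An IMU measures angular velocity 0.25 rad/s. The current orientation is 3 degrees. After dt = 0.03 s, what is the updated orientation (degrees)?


delta_theta = w * dt = 0.25 * 0.03 = 0.0075 rad
= 0.4297 deg
theta_new = 3 + 0.4297 = 3.4297 deg


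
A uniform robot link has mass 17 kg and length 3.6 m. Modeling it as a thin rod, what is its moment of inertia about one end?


I = (1/3) * m * L^2
= (1/3) * 17 * 3.6^2
= 0.333333 * 17 * 12.96
= 73.44 kg*m^2


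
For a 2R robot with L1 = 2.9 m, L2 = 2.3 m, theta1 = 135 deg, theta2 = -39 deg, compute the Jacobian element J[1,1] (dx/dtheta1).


J[1,1] = -L1*sin(t1) - L2*sin(t1+t2)
= -2.9*sin(135) - 2.3*sin(96)
= -4.338


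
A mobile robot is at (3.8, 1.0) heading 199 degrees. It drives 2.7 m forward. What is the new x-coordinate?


x_new = x0 + d*cos(theta)
= 3.8 + 2.7*cos(199)
= 3.8 + -2.5529
= 1.2471


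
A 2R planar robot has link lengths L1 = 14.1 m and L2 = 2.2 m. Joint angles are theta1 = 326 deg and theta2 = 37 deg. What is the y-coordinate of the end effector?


Convert angles to radians: theta1 = 5.6898, theta2 = 0.6458
y = L1*sin(theta1) + L2*sin(theta1+theta2)
y = -7.8846 + 0.1151
y = -7.7695


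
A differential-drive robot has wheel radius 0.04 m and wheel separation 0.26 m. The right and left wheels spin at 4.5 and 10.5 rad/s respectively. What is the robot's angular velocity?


vR = r*wR = 0.04*4.5 = 0.18 m/s
vL = r*wL = 0.04*10.5 = 0.42 m/s
v = (vR+vL)/2 = 0.3 m/s
omega = (vR-vL)/L = -0.9231 rad/s
angular velocity = -0.9231 rad/s


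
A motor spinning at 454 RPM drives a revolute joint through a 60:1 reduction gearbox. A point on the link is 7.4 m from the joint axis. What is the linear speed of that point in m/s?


omega_motor = 454 * 2*pi/60 = 47.5428 rad/s
omega_joint = omega_motor / 60 = 0.7924 rad/s
v = omega_joint * r = 0.7924 * 7.4
= 5.8636 m/s


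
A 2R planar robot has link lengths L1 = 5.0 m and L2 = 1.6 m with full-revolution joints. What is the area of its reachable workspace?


r_max = L1 + L2 = 6.6 m
r_min = |L1 - L2| = 3.4 m
Area = pi*(r_max^2 - r_min^2)
= pi*(43.56 - 11.56)
= pi * 32.0
= 100.531 m^2


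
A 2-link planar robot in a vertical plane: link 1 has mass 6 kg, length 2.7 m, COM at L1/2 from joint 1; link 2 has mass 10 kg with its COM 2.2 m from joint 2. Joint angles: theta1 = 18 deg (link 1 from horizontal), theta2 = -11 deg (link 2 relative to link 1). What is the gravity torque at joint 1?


Horizontal distance from joint 1 to link-1 COM:
  x_c1 = (L1/2)*cos(t1) = 1.35 * 0.9511 = 1.2839 m
Horizontal distance from joint 1 to link-2 COM:
  x_c2 = L1*cos(t1) + Lc2*cos(t1+t2)
       = 2.7*0.9511 + 2.2*0.9925 = 4.7515 m
tau1 = m1*g*x_c1 + m2*g*x_c2
     = 6*9.81*1.2839 + 10*9.81*4.7515
     = 75.5719 + 466.1176
     = 541.6896 Nm


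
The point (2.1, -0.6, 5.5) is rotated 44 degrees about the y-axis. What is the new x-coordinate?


Rotation about y-axis: x' = x*cos(theta) + z*sin(theta)
= 2.1 * 0.7193 + 5.5 * 0.6947
= 5.3312


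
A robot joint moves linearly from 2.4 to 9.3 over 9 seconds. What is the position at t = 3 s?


s = t/T = 3/9 = 0.3333
p(t) = p0 + (pf-p0)*s
= 2.4 + (9.3 - 2.4) * 0.3333
= 4.7


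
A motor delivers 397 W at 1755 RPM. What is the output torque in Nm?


omega = 1755 * 2*pi/60 = 183.7832 rad/s
tau = P / omega = 397 / 183.7832
= 2.1602 Nm


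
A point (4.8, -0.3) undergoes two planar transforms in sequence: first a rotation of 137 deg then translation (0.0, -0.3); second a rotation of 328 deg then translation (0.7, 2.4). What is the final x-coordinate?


After transform 1:
x1 = cos(137)*4.8 - sin(137)*-0.3 + 0.0 = -3.3059
y1 = sin(137)*4.8 + cos(137)*-0.3 + -0.3 = 3.193
After transform 2:
x2 = cos(328)*-3.3059 - sin(328)*3.193 + 0.7
= -0.4115


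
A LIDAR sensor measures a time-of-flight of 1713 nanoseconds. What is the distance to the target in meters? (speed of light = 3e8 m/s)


tof = 1713 ns = 1.713e-06 s
dist = c * tof / 2
= 3e8 * 1.713e-06 / 2
= 256.95 m


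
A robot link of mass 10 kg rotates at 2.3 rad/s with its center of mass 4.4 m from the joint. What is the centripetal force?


F = m * omega^2 * r
= 10 * 2.3^2 * 4.4
= 10 * 5.29 * 4.4
= 232.76 N


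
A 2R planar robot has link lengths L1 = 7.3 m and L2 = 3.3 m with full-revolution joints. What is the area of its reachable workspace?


r_max = L1 + L2 = 10.6 m
r_min = |L1 - L2| = 4.0 m
Area = pi*(r_max^2 - r_min^2)
= pi*(112.36 - 16.0)
= pi * 96.36
= 302.7239 m^2


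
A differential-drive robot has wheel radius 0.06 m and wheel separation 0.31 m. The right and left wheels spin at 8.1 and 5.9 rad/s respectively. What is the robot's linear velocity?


vR = r*wR = 0.06*8.1 = 0.486 m/s
vL = r*wL = 0.06*5.9 = 0.354 m/s
v = (vR+vL)/2 = 0.42 m/s
omega = (vR-vL)/L = 0.4258 rad/s
linear velocity = 0.42 m/s


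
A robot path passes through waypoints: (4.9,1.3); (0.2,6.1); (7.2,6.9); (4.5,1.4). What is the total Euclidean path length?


Segment lengths:
  seg1 = sqrt((-4.7)^2 + (4.8)^2) = 6.7179
  seg2 = sqrt((7.0)^2 + (0.8)^2) = 7.0456
  seg3 = sqrt((-2.7)^2 + (-5.5)^2) = 6.127
Total = 19.8904


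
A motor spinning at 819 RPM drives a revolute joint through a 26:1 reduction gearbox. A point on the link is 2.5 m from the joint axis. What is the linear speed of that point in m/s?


omega_motor = 819 * 2*pi/60 = 85.7655 rad/s
omega_joint = omega_motor / 26 = 3.2987 rad/s
v = omega_joint * r = 3.2987 * 2.5
= 8.2467 m/s


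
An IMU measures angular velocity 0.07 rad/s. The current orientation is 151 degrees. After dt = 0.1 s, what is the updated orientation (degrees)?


delta_theta = w * dt = 0.07 * 0.1 = 0.007 rad
= 0.4011 deg
theta_new = 151 + 0.4011 = 151.4011 deg


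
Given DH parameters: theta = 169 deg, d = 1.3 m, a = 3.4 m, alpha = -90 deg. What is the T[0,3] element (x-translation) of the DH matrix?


T[0,3] = a * cos(theta)
= 3.4 * cos(169 deg)
= 3.4 * -0.9816
= -3.3375


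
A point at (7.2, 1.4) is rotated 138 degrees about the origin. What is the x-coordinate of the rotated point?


x' = x*cos(theta) - y*sin(theta)
cos(138 deg) = -0.7431, sin(138 deg) = 0.6691
x' = 7.2 * -0.7431 - 1.4 * 0.6691
= -5.3506 - 0.9368
= -6.2874


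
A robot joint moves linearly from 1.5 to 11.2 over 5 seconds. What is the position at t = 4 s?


s = t/T = 4/5 = 0.8
p(t) = p0 + (pf-p0)*s
= 1.5 + (11.2 - 1.5) * 0.8
= 9.26


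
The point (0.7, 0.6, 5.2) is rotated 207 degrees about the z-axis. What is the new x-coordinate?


Rotation about z-axis: x' = x*cos(theta) - y*sin(theta)
= 0.7 * -0.891 - 0.6 * -0.454
= -0.3513


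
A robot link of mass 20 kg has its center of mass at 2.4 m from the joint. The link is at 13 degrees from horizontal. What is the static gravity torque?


tau = m*g*L*cos(angle)
= 20 * 9.81 * 2.4 * cos(13 deg)
= 20 * 9.81 * 2.4 * 0.9744
= 458.8114 Nm


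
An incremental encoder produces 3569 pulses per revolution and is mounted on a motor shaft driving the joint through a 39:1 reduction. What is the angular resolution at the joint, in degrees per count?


counts per rev = 3569
effective counts at joint = 3569 * 39 = 139191
resolution = 360 / 139191
= 0.0026 deg/count


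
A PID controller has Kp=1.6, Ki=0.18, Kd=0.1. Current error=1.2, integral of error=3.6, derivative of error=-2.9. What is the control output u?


u = Kp*e + Ki*int(e) + Kd*de/dt
= 1.6*1.2 + 0.18*3.6 + 0.1*(-2.9)
= 1.92 + 0.648 + -0.29
= 2.278


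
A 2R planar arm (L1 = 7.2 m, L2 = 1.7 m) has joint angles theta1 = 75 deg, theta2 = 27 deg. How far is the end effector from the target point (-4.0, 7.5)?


End effector via forward kinematics:
x = L1*cos(t1) + L2*cos(t1+t2) = 1.51
y = L1*sin(t1) + L2*sin(t1+t2) = 8.6175
Distance to target:
d = sqrt((-4.0 - 1.51)^2 + (7.5 - 8.6175)^2)
= sqrt(30.3606 + 1.2488)
= 5.6222 m


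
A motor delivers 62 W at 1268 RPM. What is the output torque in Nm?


omega = 1268 * 2*pi/60 = 132.7846 rad/s
tau = P / omega = 62 / 132.7846
= 0.4669 Nm


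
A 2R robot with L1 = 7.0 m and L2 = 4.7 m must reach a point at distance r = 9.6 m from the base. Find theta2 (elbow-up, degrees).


cos(theta2) = (r^2 - L1^2 - L2^2) / (2*L1*L2)
cos(theta2) = (92.16 - 49.0 - 22.09) / 65.8
cos(theta2) = 0.320213
theta2 = 71.3242 degrees


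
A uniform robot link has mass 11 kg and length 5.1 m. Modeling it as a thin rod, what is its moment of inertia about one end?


I = (1/3) * m * L^2
= (1/3) * 11 * 5.1^2
= 0.333333 * 11 * 26.01
= 95.37 kg*m^2


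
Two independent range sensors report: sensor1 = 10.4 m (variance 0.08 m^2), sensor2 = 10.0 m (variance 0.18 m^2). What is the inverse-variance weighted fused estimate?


w1 = (1/var1) / (1/var1 + 1/var2)
   = 12.5 / (12.5 + 5.5556) = 0.6923
w2 = 1 - w1 = 0.3077
fused = w1*s1 + w2*s2 = 7.2 + 3.0769
= 10.2769 m


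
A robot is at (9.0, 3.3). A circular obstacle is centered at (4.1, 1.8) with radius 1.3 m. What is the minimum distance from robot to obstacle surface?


center_dist = sqrt((9.0-4.1)^2 + (3.3-1.8)^2)
= sqrt(24.01 + 2.25)
= 5.1245
min_dist = center_dist - radius = 5.1245 - 1.3 = 3.8245 m


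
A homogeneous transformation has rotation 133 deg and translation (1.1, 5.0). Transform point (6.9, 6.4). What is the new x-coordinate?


x' = cos(theta)*px - sin(theta)*py + tx
= -0.682*6.9 - 0.7314*6.4 + 1.1
= -8.2865


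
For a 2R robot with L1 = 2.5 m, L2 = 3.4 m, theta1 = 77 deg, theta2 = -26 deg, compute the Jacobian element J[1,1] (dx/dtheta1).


J[1,1] = -L1*sin(t1) - L2*sin(t1+t2)
= -2.5*sin(77) - 3.4*sin(51)
= -5.0782


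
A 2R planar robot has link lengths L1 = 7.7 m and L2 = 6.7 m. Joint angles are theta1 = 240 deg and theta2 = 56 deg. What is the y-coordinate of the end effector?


Convert angles to radians: theta1 = 4.1888, theta2 = 0.9774
y = L1*sin(theta1) + L2*sin(theta1+theta2)
y = -6.6684 + -6.0219
y = -12.6903


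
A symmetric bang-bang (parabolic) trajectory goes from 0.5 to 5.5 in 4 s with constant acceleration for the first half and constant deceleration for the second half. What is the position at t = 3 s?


Symmetric rest-to-rest: each phase covers (pf-p0)/2 in time T/2. 0.5*a*(T/2)^2 = (pf-p0)/2 => a = 4*(pf-p0)/T^2
a = 4*(5.5-0.5)/4^2 = 1.25
t = 3 is in the deceleration phase (t > T/2).
p = pf - 0.5*a*(T-t)^2 = 5.5 - 0.5*1.25*1^2
= 4.875


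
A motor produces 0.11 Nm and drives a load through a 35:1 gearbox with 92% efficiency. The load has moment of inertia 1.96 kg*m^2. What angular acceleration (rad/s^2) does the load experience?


tau_out = tau_motor * N * eta
= 0.11 * 35 * 0.92 = 3.542 Nm
alpha = tau_out / I = 3.542 / 1.96
= 1.8071 rad/s^2


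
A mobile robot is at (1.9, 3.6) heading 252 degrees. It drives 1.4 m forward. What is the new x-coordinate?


x_new = x0 + d*cos(theta)
= 1.9 + 1.4*cos(252)
= 1.9 + -0.4326
= 1.4674


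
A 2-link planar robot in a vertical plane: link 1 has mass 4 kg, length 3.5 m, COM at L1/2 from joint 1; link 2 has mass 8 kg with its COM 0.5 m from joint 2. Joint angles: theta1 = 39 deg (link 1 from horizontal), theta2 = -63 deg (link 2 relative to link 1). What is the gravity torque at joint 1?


Horizontal distance from joint 1 to link-1 COM:
  x_c1 = (L1/2)*cos(t1) = 1.75 * 0.7771 = 1.36 m
Horizontal distance from joint 1 to link-2 COM:
  x_c2 = L1*cos(t1) + Lc2*cos(t1+t2)
       = 3.5*0.7771 + 0.5*0.9135 = 3.1768 m
tau1 = m1*g*x_c1 + m2*g*x_c2
     = 4*9.81*1.36 + 8*9.81*3.1768
     = 53.3666 + 249.314
     = 302.6806 Nm


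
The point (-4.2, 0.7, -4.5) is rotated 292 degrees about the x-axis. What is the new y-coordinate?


Rotation about x-axis: y' = y*cos(theta) - z*sin(theta)
= 0.7 * 0.3746 - -4.5 * -0.9272
= -3.9101


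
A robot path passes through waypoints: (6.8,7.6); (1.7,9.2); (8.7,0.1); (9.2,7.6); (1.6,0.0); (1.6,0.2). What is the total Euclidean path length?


Segment lengths:
  seg1 = sqrt((-5.1)^2 + (1.6)^2) = 5.3451
  seg2 = sqrt((7.0)^2 + (-9.1)^2) = 11.4809
  seg3 = sqrt((0.5)^2 + (7.5)^2) = 7.5166
  seg4 = sqrt((-7.6)^2 + (-7.6)^2) = 10.748
  seg5 = sqrt((0.0)^2 + (0.2)^2) = 0.2
Total = 35.2906


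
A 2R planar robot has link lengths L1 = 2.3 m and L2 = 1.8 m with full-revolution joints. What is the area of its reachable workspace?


r_max = L1 + L2 = 4.1 m
r_min = |L1 - L2| = 0.5 m
Area = pi*(r_max^2 - r_min^2)
= pi*(16.81 - 0.25)
= pi * 16.56
= 52.0248 m^2


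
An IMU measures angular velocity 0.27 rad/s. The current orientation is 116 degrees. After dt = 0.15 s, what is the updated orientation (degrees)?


delta_theta = w * dt = 0.27 * 0.15 = 0.0405 rad
= 2.3205 deg
theta_new = 116 + 2.3205 = 118.3205 deg


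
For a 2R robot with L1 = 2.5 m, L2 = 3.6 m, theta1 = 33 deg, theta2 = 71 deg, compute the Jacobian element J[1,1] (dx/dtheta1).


J[1,1] = -L1*sin(t1) - L2*sin(t1+t2)
= -2.5*sin(33) - 3.6*sin(104)
= -4.8547


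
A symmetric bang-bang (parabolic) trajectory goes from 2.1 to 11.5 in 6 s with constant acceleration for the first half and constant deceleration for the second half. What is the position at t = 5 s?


Symmetric rest-to-rest: each phase covers (pf-p0)/2 in time T/2. 0.5*a*(T/2)^2 = (pf-p0)/2 => a = 4*(pf-p0)/T^2
a = 4*(11.5-2.1)/6^2 = 1.0444
t = 5 is in the deceleration phase (t > T/2).
p = pf - 0.5*a*(T-t)^2 = 11.5 - 0.5*1.0444*1^2
= 10.9778


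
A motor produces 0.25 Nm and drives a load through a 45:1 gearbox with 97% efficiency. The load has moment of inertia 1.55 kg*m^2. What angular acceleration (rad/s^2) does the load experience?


tau_out = tau_motor * N * eta
= 0.25 * 45 * 0.97 = 10.9125 Nm
alpha = tau_out / I = 10.9125 / 1.55
= 7.0403 rad/s^2


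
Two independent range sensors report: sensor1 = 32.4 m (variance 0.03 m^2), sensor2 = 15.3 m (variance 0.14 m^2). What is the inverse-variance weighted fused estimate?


w1 = (1/var1) / (1/var1 + 1/var2)
   = 33.3333 / (33.3333 + 7.1429) = 0.8235
w2 = 1 - w1 = 0.1765
fused = w1*s1 + w2*s2 = 26.6824 + 2.7
= 29.3824 m


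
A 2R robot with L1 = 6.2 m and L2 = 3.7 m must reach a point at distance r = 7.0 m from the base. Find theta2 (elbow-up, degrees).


cos(theta2) = (r^2 - L1^2 - L2^2) / (2*L1*L2)
cos(theta2) = (49.0 - 38.44 - 13.69) / 45.88
cos(theta2) = -0.068221
theta2 = 93.9118 degrees


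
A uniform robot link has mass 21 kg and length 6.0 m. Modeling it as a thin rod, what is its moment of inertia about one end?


I = (1/3) * m * L^2
= (1/3) * 21 * 6.0^2
= 0.333333 * 21 * 36.0
= 252.0 kg*m^2


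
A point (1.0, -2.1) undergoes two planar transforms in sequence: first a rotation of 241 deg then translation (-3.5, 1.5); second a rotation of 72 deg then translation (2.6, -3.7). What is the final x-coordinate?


After transform 1:
x1 = cos(241)*1.0 - sin(241)*-2.1 + -3.5 = -5.8215
y1 = sin(241)*1.0 + cos(241)*-2.1 + 1.5 = 1.6435
After transform 2:
x2 = cos(72)*-5.8215 - sin(72)*1.6435 + 2.6
= -0.762


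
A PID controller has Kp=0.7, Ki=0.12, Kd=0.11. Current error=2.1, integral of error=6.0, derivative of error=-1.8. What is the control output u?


u = Kp*e + Ki*int(e) + Kd*de/dt
= 0.7*2.1 + 0.12*6.0 + 0.11*(-1.8)
= 1.47 + 0.72 + -0.198
= 1.992


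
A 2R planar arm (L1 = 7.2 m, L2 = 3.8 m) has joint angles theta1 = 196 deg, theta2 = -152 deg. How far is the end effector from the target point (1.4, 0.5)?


End effector via forward kinematics:
x = L1*cos(t1) + L2*cos(t1+t2) = -4.1876
y = L1*sin(t1) + L2*sin(t1+t2) = 0.6551
Distance to target:
d = sqrt((1.4 - -4.1876)^2 + (0.5 - 0.6551)^2)
= sqrt(31.2212 + 0.0241)
= 5.5897 m


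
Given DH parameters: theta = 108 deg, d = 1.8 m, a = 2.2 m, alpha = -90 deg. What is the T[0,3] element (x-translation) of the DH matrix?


T[0,3] = a * cos(theta)
= 2.2 * cos(108 deg)
= 2.2 * -0.309
= -0.6798


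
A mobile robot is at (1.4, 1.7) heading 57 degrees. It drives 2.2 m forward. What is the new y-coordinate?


y_new = y0 + d*sin(theta)
= 1.7 + 2.2*sin(57)
= 1.7 + 1.8451
= 3.5451


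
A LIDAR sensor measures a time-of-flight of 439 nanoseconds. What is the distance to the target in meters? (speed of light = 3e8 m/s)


tof = 439 ns = 4.39e-07 s
dist = c * tof / 2
= 3e8 * 4.39e-07 / 2
= 65.85 m


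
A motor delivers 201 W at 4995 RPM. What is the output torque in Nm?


omega = 4995 * 2*pi/60 = 523.0752 rad/s
tau = P / omega = 201 / 523.0752
= 0.3843 Nm


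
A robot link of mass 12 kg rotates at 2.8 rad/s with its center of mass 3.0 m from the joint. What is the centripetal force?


F = m * omega^2 * r
= 12 * 2.8^2 * 3.0
= 12 * 7.84 * 3.0
= 282.24 N


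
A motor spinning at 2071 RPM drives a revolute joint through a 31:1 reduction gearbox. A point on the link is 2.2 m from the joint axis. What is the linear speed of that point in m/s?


omega_motor = 2071 * 2*pi/60 = 216.8746 rad/s
omega_joint = omega_motor / 31 = 6.996 rad/s
v = omega_joint * r = 6.996 * 2.2
= 15.3911 m/s


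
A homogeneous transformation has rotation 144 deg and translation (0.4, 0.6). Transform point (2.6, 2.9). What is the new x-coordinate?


x' = cos(theta)*px - sin(theta)*py + tx
= -0.809*2.6 - 0.5878*2.9 + 0.4
= -3.408


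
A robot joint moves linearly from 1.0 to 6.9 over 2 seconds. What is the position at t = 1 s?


s = t/T = 1/2 = 0.5
p(t) = p0 + (pf-p0)*s
= 1.0 + (6.9 - 1.0) * 0.5
= 3.95


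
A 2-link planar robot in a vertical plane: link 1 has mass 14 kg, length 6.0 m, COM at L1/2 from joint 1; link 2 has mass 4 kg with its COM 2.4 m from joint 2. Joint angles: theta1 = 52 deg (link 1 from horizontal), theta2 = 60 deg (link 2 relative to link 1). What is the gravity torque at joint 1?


Horizontal distance from joint 1 to link-1 COM:
  x_c1 = (L1/2)*cos(t1) = 3.0 * 0.6157 = 1.847 m
Horizontal distance from joint 1 to link-2 COM:
  x_c2 = L1*cos(t1) + Lc2*cos(t1+t2)
       = 6.0*0.6157 + 2.4*-0.3746 = 2.7949 m
tau1 = m1*g*x_c1 + m2*g*x_c2
     = 14*9.81*1.847 + 4*9.81*2.7949
     = 253.6648 + 109.6724
     = 363.3372 Nm


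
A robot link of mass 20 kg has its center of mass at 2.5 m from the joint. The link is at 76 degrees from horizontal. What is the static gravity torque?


tau = m*g*L*cos(angle)
= 20 * 9.81 * 2.5 * cos(76 deg)
= 20 * 9.81 * 2.5 * 0.2419
= 118.6627 Nm


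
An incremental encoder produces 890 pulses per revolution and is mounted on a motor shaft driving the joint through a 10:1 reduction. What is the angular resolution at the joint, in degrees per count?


counts per rev = 890
effective counts at joint = 890 * 10 = 8900
resolution = 360 / 8900
= 0.0404 deg/count


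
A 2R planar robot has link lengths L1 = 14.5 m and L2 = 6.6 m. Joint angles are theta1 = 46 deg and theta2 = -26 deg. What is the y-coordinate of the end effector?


Convert angles to radians: theta1 = 0.8029, theta2 = -0.4538
y = L1*sin(theta1) + L2*sin(theta1+theta2)
y = 10.4304 + 2.2573
y = 12.6878


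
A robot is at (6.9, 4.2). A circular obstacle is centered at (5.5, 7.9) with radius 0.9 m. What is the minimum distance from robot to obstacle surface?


center_dist = sqrt((6.9-5.5)^2 + (4.2-7.9)^2)
= sqrt(1.96 + 13.69)
= 3.956
min_dist = center_dist - radius = 3.956 - 0.9 = 3.056 m


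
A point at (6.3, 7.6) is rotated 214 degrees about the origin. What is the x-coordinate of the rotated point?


x' = x*cos(theta) - y*sin(theta)
cos(214 deg) = -0.829, sin(214 deg) = -0.5592
x' = 6.3 * -0.829 - 7.6 * -0.5592
= -5.2229 - -4.2499
= -0.9731


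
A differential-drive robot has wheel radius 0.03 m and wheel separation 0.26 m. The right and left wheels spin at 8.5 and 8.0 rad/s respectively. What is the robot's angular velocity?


vR = r*wR = 0.03*8.5 = 0.255 m/s
vL = r*wL = 0.03*8.0 = 0.24 m/s
v = (vR+vL)/2 = 0.2475 m/s
omega = (vR-vL)/L = 0.0577 rad/s
angular velocity = 0.0577 rad/s


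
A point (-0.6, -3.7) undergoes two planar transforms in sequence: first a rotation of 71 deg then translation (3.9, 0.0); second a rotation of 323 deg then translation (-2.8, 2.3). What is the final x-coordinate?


After transform 1:
x1 = cos(71)*-0.6 - sin(71)*-3.7 + 3.9 = 7.2031
y1 = sin(71)*-0.6 + cos(71)*-3.7 + 0.0 = -1.7719
After transform 2:
x2 = cos(323)*7.2031 - sin(323)*-1.7719 + -2.8
= 1.8863


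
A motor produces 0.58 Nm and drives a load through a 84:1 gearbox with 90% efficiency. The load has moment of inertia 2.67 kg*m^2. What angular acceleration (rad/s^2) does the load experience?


tau_out = tau_motor * N * eta
= 0.58 * 84 * 0.9 = 43.848 Nm
alpha = tau_out / I = 43.848 / 2.67
= 16.4225 rad/s^2


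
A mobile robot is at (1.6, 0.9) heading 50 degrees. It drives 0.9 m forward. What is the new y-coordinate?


y_new = y0 + d*sin(theta)
= 0.9 + 0.9*sin(50)
= 0.9 + 0.6894
= 1.5894


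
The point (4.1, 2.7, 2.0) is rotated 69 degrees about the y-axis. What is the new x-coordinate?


Rotation about y-axis: x' = x*cos(theta) + z*sin(theta)
= 4.1 * 0.3584 + 2.0 * 0.9336
= 3.3365


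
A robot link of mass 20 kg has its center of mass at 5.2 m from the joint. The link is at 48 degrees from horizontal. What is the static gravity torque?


tau = m*g*L*cos(angle)
= 20 * 9.81 * 5.2 * cos(48 deg)
= 20 * 9.81 * 5.2 * 0.6691
= 682.6738 Nm


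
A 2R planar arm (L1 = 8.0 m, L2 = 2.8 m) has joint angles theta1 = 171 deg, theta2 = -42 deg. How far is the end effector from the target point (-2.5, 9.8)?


End effector via forward kinematics:
x = L1*cos(t1) + L2*cos(t1+t2) = -9.6636
y = L1*sin(t1) + L2*sin(t1+t2) = 3.4275
Distance to target:
d = sqrt((-2.5 - -9.6636)^2 + (9.8 - 3.4275)^2)
= sqrt(51.3172 + 40.609)
= 9.5878 m


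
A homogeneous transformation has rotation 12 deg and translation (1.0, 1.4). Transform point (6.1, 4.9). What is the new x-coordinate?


x' = cos(theta)*px - sin(theta)*py + tx
= 0.9781*6.1 - 0.2079*4.9 + 1.0
= 5.9479


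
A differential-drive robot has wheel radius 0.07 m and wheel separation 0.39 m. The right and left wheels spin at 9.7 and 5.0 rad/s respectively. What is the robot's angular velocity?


vR = r*wR = 0.07*9.7 = 0.679 m/s
vL = r*wL = 0.07*5.0 = 0.35 m/s
v = (vR+vL)/2 = 0.5145 m/s
omega = (vR-vL)/L = 0.8436 rad/s
angular velocity = 0.8436 rad/s


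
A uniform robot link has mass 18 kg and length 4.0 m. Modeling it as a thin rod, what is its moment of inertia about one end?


I = (1/3) * m * L^2
= (1/3) * 18 * 4.0^2
= 0.333333 * 18 * 16.0
= 96.0 kg*m^2


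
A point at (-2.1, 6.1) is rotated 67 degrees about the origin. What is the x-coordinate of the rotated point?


x' = x*cos(theta) - y*sin(theta)
cos(67 deg) = 0.3907, sin(67 deg) = 0.9205
x' = -2.1 * 0.3907 - 6.1 * 0.9205
= -0.8205 - 5.6151
= -6.4356


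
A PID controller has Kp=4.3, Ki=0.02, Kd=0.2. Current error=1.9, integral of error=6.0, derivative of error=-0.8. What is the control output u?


u = Kp*e + Ki*int(e) + Kd*de/dt
= 4.3*1.9 + 0.02*6.0 + 0.2*(-0.8)
= 8.17 + 0.12 + -0.16
= 8.13


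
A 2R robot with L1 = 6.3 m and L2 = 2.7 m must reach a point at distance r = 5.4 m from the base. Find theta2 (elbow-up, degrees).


cos(theta2) = (r^2 - L1^2 - L2^2) / (2*L1*L2)
cos(theta2) = (29.16 - 39.69 - 7.29) / 34.02
cos(theta2) = -0.52381
theta2 = 121.5881 degrees


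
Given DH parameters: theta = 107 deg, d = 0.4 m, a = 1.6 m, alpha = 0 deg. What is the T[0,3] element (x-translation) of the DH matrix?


T[0,3] = a * cos(theta)
= 1.6 * cos(107 deg)
= 1.6 * -0.2924
= -0.4678
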